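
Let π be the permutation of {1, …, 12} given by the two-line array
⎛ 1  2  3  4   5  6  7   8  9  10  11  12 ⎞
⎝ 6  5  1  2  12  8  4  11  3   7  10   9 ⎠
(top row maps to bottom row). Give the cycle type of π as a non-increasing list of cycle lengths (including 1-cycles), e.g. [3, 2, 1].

The disjoint cycles are (1, 6, 8, 11, 10, 7, 4, 2, 5, 12, 9, 3), with lengths 12 in non-increasing order.

[12]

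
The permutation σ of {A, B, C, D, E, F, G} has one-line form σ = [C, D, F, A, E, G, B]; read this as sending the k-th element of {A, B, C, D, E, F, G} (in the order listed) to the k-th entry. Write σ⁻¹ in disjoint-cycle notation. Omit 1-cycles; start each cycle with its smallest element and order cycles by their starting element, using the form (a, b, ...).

First write σ in disjoint cycles: (A, C, F, G, B, D).
The inverse reverses every cycle; in canonical form, σ⁻¹ = (A, D, B, G, F, C).

(A, D, B, G, F, C)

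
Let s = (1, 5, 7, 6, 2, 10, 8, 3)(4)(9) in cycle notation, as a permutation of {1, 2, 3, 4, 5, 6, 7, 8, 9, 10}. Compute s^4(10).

5

10 lies in the 8-cycle (1, 5, 7, 6, 2, 10, 8, 3).
Advancing 4 steps from 10: 10 → 8 → 3 → 1 → 5.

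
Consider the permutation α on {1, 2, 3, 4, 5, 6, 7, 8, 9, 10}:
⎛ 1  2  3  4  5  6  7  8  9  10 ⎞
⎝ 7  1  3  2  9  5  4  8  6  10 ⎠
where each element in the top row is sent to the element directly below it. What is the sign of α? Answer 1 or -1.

In disjoint-cycle form the cycle lengths are 4, 3, 1, 1, 1.
A cycle of length ℓ contributes ℓ−1 transpositions, so α is a product of 3 + 2 = 5 transpositions — odd.

-1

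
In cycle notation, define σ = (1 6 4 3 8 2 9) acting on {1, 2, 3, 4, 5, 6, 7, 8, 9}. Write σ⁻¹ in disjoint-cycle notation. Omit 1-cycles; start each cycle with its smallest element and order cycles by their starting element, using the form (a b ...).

The inverse reverses each cycle.
After reversing and putting each cycle's least element first, σ⁻¹ = (1 9 2 8 3 4 6).

(1 9 2 8 3 4 6)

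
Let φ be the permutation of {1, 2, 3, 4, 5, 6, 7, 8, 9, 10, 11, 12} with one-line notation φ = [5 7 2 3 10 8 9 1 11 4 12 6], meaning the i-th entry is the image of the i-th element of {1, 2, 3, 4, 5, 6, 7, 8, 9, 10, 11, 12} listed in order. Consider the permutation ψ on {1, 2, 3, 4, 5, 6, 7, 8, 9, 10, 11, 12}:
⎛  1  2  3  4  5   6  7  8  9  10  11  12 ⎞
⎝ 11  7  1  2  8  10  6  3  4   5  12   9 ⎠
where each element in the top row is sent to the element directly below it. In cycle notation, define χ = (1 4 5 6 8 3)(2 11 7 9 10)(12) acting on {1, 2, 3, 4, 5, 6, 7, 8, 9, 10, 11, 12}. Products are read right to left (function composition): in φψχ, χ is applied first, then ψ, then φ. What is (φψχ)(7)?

(φψχ)(7) = φ(ψ(χ(7))). χ(7) = 9, then ψ(9) = 4, then φ(4) = 3, so the result is 3.

3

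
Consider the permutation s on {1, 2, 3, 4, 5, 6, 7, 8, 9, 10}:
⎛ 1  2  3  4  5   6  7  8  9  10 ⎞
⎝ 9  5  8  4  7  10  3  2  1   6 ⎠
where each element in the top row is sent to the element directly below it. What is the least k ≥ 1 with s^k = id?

The disjoint-cycle form of s has cycle lengths 5, 2, 2, 1.
The order is lcm(5, 2, 2) = 10.

10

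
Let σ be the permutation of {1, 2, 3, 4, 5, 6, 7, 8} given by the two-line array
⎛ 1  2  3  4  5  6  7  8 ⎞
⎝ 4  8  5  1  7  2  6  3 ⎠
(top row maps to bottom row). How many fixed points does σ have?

No element satisfies σ(x) = x, so there are 0 fixed points.

0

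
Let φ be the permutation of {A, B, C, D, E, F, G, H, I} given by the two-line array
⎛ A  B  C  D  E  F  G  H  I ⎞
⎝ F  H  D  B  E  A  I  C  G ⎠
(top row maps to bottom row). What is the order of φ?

The disjoint-cycle form of φ has cycle lengths 4, 2, 2, 1.
The order of φ is the least common multiple of its cycle lengths: lcm(4, 2, 2) = 4.

4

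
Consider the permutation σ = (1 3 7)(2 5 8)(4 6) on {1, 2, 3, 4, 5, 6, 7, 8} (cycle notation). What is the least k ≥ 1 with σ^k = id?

6

The cycle type of σ is (3, 3, 2).
The order is lcm(3, 3, 2) = 6.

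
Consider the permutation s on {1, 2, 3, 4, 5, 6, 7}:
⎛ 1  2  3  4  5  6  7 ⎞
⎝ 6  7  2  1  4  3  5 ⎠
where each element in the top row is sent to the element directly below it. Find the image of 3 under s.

2

The entry below 3 in the array is 2, so s(3) = 2.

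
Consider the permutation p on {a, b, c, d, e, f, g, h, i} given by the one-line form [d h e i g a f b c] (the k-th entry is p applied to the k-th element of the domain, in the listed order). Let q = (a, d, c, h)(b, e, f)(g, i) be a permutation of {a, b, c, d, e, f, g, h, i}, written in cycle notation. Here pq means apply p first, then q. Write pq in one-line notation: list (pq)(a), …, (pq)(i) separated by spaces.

c a f g i d b e h

Chase each element through p then q: a → d → c; b → h → a; c → e → f; d → i → g; e → g → i; f → a → d; g → f → b; h → b → e; i → c → h.
So pq in one-line form is c a f g i d b e h.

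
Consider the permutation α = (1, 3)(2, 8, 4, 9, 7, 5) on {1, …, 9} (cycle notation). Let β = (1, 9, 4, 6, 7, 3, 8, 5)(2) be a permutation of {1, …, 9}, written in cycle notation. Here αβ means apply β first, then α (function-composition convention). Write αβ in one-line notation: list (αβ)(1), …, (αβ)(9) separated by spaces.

Chase each element through β then α: 1 → 9 → 7; 2 → 2 → 8; 3 → 8 → 4; 4 → 6 → 6; 5 → 1 → 3; 6 → 7 → 5; 7 → 3 → 1; 8 → 5 → 2; 9 → 4 → 9.
Collecting the images, αβ = [7 8 4 6 3 5 1 2 9].

7 8 4 6 3 5 1 2 9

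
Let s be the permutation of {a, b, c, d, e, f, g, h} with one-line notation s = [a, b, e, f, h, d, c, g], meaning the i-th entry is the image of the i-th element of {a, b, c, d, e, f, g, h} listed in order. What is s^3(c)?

Tracing c → e → … returns to c after 4 steps, so c lies in a 4-cycle (c e h g).
Advancing 3 steps from c: c → e → h → g.

g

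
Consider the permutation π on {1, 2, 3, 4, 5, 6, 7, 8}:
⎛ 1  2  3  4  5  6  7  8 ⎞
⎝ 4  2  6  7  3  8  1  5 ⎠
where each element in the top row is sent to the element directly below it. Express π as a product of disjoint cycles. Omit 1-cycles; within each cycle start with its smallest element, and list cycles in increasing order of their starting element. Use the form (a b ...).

(1 4 7)(3 6 8 5)

From 1: 1 → 4 → 7 → 1, closing the cycle (1 4 7).
Repeating from the next unused element and collecting all non-trivial cycles gives (1 4 7)(3 6 8 5).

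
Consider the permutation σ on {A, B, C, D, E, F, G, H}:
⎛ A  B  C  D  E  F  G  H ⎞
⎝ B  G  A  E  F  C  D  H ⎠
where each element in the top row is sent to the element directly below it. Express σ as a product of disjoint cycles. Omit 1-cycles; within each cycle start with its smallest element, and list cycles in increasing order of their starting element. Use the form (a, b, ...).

Iterating σ from A gives A → B → G → D → E → F → C → A; that is the 7-cycle (A, B, G, D, E, F, C).
Repeating from the next unused element and collecting all non-trivial cycles gives (A, B, G, D, E, F, C).

(A, B, G, D, E, F, C)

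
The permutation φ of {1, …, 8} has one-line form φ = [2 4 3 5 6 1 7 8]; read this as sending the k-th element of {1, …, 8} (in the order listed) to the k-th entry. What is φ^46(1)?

2

Tracing 1 → 2 → … returns to 1 after 5 steps, so 1 lies in a 5-cycle (1 2 4 5 6).
Powers repeat with period 5 on this cycle, and 46 mod 5 = 1, so φ^46(1) = φ^1(1).
Advancing 1 step from 1: 1 → 2.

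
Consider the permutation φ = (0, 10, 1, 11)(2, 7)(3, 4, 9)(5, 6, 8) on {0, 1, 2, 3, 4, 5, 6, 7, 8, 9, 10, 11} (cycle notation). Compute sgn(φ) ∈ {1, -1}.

The cycle lengths are 4, 3, 3, 2.
A cycle is odd iff its length is even; φ has 2 even-length cycles, so sgn(φ) = (−1)^2 and φ is even.

1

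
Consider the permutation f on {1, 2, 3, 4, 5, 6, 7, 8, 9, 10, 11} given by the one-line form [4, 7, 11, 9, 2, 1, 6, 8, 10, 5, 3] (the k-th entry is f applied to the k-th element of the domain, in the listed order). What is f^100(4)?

Tracing 4 → 9 → … returns to 4 after 8 steps, so 4 lies in an 8-cycle (1, 4, 9, 10, 5, 2, 7, 6).
Powers repeat with period 8 on this cycle, and 100 mod 8 = 4, so f^100(4) = f^4(4).
Stepping 4 places around the cycle: 4 → 9 → 10 → 5 → 2.

2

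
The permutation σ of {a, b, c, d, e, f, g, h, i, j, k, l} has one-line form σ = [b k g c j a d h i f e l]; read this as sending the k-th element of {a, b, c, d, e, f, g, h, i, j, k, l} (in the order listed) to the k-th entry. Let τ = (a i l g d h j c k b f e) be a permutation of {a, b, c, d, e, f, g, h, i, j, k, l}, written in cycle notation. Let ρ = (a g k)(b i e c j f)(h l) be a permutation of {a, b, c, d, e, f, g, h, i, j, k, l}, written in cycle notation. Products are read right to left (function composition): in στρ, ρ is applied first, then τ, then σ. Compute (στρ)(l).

f

Chase l: ρ(l) = h; τ(h) = j; σ(j) = f. Hence (στρ)(l) = f.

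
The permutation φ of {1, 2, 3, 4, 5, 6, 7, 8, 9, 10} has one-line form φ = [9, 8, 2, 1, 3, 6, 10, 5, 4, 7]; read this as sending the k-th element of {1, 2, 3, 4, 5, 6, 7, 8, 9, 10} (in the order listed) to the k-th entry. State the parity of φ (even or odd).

even

In disjoint-cycle form the cycle lengths are 4, 3, 2, 1.
A cycle of length ℓ contributes ℓ−1 transpositions, so φ is a product of 3 + 2 + 1 = 6 transpositions — even.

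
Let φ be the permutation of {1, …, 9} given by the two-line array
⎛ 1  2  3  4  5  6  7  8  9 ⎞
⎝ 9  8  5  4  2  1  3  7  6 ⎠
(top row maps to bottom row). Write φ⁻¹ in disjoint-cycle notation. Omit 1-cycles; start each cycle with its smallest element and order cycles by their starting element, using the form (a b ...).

The cycle decomposition of φ is (1 9 6)(2 8 7 3 5).
Reversing each cycle (and rotating so the smallest element leads) gives φ⁻¹ = (1 6 9)(2 5 3 7 8).

(1 6 9)(2 5 3 7 8)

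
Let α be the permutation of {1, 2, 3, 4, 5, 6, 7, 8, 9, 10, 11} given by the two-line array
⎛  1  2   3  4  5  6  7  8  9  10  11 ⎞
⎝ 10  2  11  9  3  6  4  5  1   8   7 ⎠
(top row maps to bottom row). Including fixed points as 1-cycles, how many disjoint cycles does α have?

3

The cycle decomposition is (1 10 8 5 3 11 7 4 9)(2)(6), which has 3 cycles (counting 1-cycles).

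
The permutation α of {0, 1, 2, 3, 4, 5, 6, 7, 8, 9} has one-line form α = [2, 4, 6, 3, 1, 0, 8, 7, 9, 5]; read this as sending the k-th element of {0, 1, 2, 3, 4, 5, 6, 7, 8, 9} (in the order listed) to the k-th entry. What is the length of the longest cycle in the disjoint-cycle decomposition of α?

Decomposing into disjoint cycles gives (0, 2, 6, 8, 9, 5)(1, 4); the longest has length 6.

6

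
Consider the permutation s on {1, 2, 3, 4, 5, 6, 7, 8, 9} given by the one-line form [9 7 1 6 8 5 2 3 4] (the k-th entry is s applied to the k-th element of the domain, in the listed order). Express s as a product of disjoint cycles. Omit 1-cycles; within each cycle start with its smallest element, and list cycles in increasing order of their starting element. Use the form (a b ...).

(1 9 4 6 5 8 3)(2 7)

Iterating s from 1 gives 1 → 9 → 4 → 6 → 5 → 8 → 3 → 1; that is the 7-cycle (1 9 4 6 5 8 3).
Continuing from each remaining unvisited element yields (1 9 4 6 5 8 3)(2 7).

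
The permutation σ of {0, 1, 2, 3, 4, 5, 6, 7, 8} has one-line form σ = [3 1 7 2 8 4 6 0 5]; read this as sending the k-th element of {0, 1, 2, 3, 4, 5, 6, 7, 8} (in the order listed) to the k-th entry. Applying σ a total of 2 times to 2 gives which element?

Tracing 2 → 7 → … returns to 2 after 4 steps, so 2 lies in a 4-cycle (0 3 2 7).
Stepping 2 places around the cycle: 2 → 7 → 0.

0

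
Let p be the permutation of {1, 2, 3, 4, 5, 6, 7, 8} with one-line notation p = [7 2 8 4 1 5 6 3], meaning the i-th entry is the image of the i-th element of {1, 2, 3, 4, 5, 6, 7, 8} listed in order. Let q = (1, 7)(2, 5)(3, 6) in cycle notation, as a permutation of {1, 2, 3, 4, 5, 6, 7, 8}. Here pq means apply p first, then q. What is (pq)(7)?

(pq)(7) = q(p(7)). p(7) = 6, then q(6) = 3. So (pq)(7) = 3.

3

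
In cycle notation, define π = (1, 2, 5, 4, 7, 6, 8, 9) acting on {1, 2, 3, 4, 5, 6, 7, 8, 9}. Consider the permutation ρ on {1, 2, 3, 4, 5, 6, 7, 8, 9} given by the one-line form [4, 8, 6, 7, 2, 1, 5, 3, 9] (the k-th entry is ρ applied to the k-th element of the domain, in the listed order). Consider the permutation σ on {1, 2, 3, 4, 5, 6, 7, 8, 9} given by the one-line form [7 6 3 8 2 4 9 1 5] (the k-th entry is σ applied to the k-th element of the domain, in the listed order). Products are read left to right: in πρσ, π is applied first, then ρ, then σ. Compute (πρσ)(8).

Chase 8: π(8) = 9; ρ(9) = 9; σ(9) = 5. Hence (πρσ)(8) = 5.

5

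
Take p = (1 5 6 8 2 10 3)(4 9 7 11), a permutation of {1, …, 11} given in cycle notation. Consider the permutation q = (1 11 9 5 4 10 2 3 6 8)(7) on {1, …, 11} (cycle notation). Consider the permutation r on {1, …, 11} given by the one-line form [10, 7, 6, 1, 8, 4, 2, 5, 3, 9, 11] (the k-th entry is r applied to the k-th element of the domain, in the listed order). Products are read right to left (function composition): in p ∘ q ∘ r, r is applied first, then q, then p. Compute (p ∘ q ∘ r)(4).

Chase 4: r(4) = 1; q(1) = 11; p(11) = 4. Hence (p ∘ q ∘ r)(4) = 4.

4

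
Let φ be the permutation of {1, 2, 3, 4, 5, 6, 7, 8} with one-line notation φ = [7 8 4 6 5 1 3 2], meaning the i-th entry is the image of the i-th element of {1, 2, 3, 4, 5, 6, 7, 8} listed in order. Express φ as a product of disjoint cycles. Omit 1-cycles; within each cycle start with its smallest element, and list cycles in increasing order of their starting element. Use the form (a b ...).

(1 7 3 4 6)(2 8)

Start at 1 and follow images: 1 → 7 → 3 → 4 → 6 → 1, giving the cycle (1 7 3 4 6).
Repeating from the next unused element and collecting all non-trivial cycles gives (1 7 3 4 6)(2 8).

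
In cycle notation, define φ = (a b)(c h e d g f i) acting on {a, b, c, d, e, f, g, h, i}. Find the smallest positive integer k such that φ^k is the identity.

14

The cycle type of φ is (7, 2).
The order is lcm(7, 2) = 14.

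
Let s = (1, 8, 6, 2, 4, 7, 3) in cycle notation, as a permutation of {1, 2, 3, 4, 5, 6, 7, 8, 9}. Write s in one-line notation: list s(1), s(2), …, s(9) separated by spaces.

8 4 1 7 5 2 3 6 9

Each element maps to the next entry in its cycle (wrapping to the front): 1→8, 2→4, 3→1, 4→7, 5→5, 6→2, 7→3, 8→6, 9→9.
So the one-line form is 8 4 1 7 5 2 3 6 9.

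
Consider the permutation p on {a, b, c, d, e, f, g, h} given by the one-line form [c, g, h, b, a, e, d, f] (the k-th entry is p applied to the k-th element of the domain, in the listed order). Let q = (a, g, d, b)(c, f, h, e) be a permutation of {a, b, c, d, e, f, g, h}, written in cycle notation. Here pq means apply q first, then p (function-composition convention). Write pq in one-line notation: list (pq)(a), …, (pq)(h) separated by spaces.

Chase each element through q then p: a → g → d; b → a → c; c → f → e; d → b → g; e → c → h; f → h → f; g → d → b; h → e → a.
So pq in one-line form is d c e g h f b a.

d c e g h f b a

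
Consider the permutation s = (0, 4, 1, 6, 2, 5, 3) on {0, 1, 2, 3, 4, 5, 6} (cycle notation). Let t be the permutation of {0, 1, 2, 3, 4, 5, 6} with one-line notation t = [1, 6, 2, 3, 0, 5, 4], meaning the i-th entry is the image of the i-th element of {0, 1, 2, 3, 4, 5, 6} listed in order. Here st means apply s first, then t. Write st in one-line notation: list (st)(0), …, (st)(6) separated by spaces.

0 4 5 1 6 3 2

Chase each element through s then t: 0 → 4 → 0; 1 → 6 → 4; 2 → 5 → 5; 3 → 0 → 1; 4 → 1 → 6; 5 → 3 → 3; 6 → 2 → 2.
So st in one-line form is 0 4 5 1 6 3 2.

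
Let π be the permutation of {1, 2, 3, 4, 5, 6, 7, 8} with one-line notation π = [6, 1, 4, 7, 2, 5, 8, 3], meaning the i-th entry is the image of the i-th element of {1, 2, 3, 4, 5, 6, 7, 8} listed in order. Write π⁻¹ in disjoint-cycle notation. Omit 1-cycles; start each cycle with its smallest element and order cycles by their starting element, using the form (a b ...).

(1 2 5 6)(3 8 7 4)

First write π in disjoint cycles: (1 6 5 2)(3 4 7 8).
The inverse reverses every cycle; in canonical form, π⁻¹ = (1 2 5 6)(3 8 7 4).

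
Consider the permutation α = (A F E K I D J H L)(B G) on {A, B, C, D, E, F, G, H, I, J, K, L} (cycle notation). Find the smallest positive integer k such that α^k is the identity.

18

The disjoint cycles have lengths 9, 2, 1.
Since disjoint cycles commute, ord(α) = lcm(9, 2) = 18.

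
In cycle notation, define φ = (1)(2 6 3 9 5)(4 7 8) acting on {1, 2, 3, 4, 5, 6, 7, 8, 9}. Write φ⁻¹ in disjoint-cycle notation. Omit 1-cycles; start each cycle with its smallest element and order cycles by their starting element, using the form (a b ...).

Inverting a permutation written in cycle notation just reverses the order within every cycle.
Reversing each cycle of φ and rotating so the smallest element leads gives (2 5 9 3 6)(4 8 7).

(2 5 9 3 6)(4 8 7)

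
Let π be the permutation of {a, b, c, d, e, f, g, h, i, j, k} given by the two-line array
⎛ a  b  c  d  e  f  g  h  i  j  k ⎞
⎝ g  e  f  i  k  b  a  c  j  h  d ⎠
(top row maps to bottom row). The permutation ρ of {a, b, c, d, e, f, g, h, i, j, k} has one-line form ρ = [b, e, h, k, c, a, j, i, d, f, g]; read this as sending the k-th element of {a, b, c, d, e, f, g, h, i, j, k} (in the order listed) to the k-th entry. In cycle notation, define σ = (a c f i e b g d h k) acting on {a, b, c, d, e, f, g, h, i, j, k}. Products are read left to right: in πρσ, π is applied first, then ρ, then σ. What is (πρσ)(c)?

c

(πρσ)(c) = σ(ρ(π(c))). π(c) = f, then ρ(f) = a, then σ(a) = c, so the result is c.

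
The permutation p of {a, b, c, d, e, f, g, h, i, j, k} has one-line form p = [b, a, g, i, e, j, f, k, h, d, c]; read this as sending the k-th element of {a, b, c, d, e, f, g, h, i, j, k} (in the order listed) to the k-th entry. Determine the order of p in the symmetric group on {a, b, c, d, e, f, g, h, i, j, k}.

Decomposing into disjoint cycles gives cycle lengths 8, 2, 1.
The order of p is the least common multiple of its cycle lengths: lcm(8, 2) = 8.

8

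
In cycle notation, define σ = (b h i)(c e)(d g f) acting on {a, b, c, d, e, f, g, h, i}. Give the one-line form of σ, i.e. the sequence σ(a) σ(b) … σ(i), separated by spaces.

a h e g c d f i b

Image by image: a↦a, b↦h, c↦e, d↦g, e↦c, f↦d, g↦f, h↦i, i↦b.
So the one-line form is a h e g c d f i b.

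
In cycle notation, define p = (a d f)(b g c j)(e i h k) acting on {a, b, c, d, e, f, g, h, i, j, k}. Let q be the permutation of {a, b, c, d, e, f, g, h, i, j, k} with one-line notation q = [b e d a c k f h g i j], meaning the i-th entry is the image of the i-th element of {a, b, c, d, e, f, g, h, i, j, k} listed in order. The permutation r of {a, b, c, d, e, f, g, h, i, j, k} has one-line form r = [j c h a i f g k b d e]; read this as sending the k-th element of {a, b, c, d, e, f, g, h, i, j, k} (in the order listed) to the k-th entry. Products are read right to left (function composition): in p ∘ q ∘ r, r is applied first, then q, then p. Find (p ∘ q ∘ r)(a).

h

Chase a: r(a) = j; q(j) = i; p(i) = h. Hence (p ∘ q ∘ r)(a) = h.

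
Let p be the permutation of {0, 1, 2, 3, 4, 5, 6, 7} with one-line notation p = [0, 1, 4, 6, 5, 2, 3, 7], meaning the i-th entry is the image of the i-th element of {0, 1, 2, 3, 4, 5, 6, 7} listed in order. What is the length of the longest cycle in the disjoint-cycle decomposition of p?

3

Decomposing into disjoint cycles gives (2 4 5)(3 6); the longest has length 3.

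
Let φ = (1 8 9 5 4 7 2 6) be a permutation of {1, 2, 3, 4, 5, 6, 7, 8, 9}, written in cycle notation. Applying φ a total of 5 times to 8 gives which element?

8 lies in the 8-cycle (1 8 9 5 4 7 2 6).
Advancing 5 steps from 8: 8 → 9 → 5 → 4 → 7 → 2.

2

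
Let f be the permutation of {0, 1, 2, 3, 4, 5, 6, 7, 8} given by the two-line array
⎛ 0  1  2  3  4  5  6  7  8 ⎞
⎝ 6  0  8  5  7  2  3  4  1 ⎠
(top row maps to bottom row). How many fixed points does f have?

No element satisfies f(x) = x, so there are 0 fixed points.

0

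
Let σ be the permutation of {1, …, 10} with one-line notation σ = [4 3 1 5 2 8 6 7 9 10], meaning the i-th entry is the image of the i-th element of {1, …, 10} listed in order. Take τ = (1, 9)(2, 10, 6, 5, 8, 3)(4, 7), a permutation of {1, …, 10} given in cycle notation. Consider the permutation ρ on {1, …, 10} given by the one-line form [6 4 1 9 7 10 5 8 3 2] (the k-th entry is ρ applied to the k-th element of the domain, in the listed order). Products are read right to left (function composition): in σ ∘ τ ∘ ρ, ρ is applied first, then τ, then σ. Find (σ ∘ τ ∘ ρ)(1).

2

(σ ∘ τ ∘ ρ)(1) = σ(τ(ρ(1))). ρ(1) = 6, then τ(6) = 5, then σ(5) = 2, so the result is 2.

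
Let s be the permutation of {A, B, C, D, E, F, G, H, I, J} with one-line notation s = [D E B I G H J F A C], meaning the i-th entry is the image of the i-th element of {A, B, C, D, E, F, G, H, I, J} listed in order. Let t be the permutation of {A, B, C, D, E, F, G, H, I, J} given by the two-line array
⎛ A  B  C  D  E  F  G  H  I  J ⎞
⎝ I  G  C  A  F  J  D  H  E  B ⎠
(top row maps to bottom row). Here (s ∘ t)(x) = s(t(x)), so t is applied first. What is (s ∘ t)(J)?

E

(s ∘ t)(J) = s(t(J)). t(J) = B, then s(B) = E. So (s ∘ t)(J) = E.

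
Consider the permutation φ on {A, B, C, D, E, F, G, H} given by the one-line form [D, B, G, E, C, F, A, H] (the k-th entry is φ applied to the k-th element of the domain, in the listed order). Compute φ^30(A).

Tracing A → D → … returns to A after 5 steps, so A lies in a 5-cycle (A, D, E, C, G).
Since the cycle has length 5, φ^30 acts on it the same as φ^0 (30 mod 5 = 0).
So φ^30(A) = A.

A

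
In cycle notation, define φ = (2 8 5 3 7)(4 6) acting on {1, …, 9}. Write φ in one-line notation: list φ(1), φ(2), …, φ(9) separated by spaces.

Reading each image from the cycles: 1→1, 2→8, 3→7, 4→6, 5→3, 6→4, 7→2, 8→5, 9→9.
So the one-line form is 1 8 7 6 3 4 2 5 9.

1 8 7 6 3 4 2 5 9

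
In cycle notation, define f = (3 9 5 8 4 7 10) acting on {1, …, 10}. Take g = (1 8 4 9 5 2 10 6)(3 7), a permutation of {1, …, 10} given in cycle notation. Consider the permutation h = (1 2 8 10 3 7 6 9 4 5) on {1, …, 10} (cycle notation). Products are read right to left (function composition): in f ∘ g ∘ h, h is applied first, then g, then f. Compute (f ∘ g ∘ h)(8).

6

(f ∘ g ∘ h)(8) = f(g(h(8))). h(8) = 10, then g(10) = 6, then f(6) = 6, so the result is 6.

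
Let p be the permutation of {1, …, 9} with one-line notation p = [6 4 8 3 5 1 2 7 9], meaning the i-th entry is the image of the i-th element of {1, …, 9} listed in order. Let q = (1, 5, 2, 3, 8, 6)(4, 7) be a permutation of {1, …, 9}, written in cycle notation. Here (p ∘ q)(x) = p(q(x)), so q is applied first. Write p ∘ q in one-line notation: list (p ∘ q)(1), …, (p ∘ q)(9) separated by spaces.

(p ∘ q)(x) = p(q(x)). Computing each image: p(q(1)) = p(5) = 5, p(q(2)) = p(3) = 8, p(q(3)) = p(8) = 7, p(q(4)) = p(7) = 2, p(q(5)) = p(2) = 4, p(q(6)) = p(1) = 6, p(q(7)) = p(4) = 3, p(q(8)) = p(6) = 1, p(q(9)) = p(9) = 9.
Hence p ∘ q = [5 8 7 2 4 6 3 1 9].

5 8 7 2 4 6 3 1 9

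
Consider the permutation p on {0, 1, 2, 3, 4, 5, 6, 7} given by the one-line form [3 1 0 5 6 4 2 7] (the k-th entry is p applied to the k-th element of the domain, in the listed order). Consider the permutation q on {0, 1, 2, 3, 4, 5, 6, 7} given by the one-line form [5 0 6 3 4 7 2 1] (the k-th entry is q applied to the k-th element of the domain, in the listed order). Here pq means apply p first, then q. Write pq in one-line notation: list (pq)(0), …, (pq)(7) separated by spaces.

3 0 5 7 2 4 6 1

For each element, apply p then q: 0 → 3 → 3; 1 → 1 → 0; 2 → 0 → 5; 3 → 5 → 7; 4 → 6 → 2; 5 → 4 → 4; 6 → 2 → 6; 7 → 7 → 1.
Collecting the images, pq = [3 0 5 7 2 4 6 1].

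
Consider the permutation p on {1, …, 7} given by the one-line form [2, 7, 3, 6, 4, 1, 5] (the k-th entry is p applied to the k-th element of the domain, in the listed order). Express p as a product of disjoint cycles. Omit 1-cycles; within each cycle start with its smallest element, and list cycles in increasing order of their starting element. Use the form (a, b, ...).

(1, 2, 7, 5, 4, 6)

From 1: 1 → 2 → 7 → 5 → 4 → 6 → 1, closing the cycle (1, 2, 7, 5, 4, 6).
Continuing from each remaining unvisited element yields (1, 2, 7, 5, 4, 6).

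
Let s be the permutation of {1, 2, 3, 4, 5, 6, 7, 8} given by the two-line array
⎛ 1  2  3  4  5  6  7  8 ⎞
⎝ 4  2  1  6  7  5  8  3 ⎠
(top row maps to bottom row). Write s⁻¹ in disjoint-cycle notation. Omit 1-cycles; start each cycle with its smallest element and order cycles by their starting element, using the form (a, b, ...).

(1, 3, 8, 7, 5, 6, 4)

The cycle decomposition of s is (1, 4, 6, 5, 7, 8, 3).
Reversing each cycle (and rotating so the smallest element leads) gives s⁻¹ = (1, 3, 8, 7, 5, 6, 4).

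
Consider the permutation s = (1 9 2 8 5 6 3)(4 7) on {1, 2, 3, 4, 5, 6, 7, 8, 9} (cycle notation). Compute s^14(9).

9 lies in the 7-cycle (1 9 2 8 5 6 3).
Since the cycle has length 7, s^14 acts on it the same as s^0 (14 mod 7 = 0).
So s^14(9) = 9.

9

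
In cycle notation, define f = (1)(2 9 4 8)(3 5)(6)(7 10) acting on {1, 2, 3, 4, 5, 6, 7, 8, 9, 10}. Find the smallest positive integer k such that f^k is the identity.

The cycle type of f is (4, 2, 2, 1, 1).
Since disjoint cycles commute, ord(f) = lcm(4, 2, 2) = 4.

4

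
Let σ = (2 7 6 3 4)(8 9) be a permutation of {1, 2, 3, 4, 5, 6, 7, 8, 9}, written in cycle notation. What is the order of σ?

The cycle type of σ is (5, 2, 1, 1).
The order of σ is the least common multiple of its cycle lengths: lcm(5, 2) = 10.

10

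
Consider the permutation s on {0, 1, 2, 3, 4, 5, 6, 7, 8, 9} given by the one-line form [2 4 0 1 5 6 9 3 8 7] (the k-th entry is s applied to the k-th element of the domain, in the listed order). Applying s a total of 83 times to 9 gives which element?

6

Tracing 9 → 7 → … returns to 9 after 7 steps, so 9 lies in a 7-cycle (1 4 5 6 9 7 3).
On a 7-cycle, s^7 is the identity, so s^83 = s^6 there (83 ≡ 6 mod 7).
Stepping 6 places around the cycle: 9 → 7 → 3 → 1 → 4 → 5 → 6.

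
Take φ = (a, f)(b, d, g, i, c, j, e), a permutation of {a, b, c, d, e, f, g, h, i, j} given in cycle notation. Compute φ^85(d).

d lies in the 7-cycle (b, d, g, i, c, j, e).
Powers repeat with period 7 on this cycle, and 85 mod 7 = 1, so φ^85(d) = φ^1(d).
Stepping 1 place around the cycle: d → g.

g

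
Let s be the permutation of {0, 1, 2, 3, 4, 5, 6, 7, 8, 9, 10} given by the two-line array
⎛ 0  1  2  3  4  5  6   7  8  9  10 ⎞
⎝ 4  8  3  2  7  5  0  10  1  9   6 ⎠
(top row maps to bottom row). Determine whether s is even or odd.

even

In disjoint-cycle form the cycle lengths are 5, 2, 2, 1, 1.
A cycle is odd iff its length is even; s has 2 even-length cycles, so sgn(s) = (−1)^2 and s is even.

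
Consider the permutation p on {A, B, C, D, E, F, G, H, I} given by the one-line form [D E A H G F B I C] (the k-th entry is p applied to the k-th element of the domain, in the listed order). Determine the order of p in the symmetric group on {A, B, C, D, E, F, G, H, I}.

Decomposing into disjoint cycles gives cycle lengths 5, 3, 1.
Since disjoint cycles commute, ord(p) = lcm(5, 3) = 15.

15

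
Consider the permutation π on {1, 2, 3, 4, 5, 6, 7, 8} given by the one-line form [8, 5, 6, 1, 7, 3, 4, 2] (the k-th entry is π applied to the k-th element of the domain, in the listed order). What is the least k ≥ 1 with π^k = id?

6

The disjoint-cycle form of π has cycle lengths 6, 2.
The order is lcm(6, 2) = 6.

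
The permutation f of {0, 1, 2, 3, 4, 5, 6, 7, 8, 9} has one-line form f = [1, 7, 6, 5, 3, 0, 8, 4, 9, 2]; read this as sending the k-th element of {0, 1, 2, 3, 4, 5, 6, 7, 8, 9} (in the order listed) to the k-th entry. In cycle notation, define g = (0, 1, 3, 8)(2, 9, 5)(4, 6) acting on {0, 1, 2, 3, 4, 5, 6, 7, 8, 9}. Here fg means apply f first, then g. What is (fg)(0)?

3

f(0) = 1, then g(1) = 3; composing gives (fg)(0) = 3.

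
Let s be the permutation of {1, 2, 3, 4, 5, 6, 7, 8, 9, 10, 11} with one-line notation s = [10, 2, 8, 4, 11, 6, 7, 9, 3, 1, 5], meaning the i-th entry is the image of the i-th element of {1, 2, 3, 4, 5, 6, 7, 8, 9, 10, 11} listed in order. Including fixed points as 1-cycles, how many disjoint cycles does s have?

The cycle decomposition is (1, 10)(2)(3, 8, 9)(4)(5, 11)(6)(7), which has 7 cycles (counting 1-cycles).

7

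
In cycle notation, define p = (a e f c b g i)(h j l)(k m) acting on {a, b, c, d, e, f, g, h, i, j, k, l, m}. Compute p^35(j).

h

j lies in the 3-cycle (h j l).
Powers repeat with period 3 on this cycle, and 35 mod 3 = 2, so p^35(j) = p^2(j).
Advancing 2 steps from j: j → l → h.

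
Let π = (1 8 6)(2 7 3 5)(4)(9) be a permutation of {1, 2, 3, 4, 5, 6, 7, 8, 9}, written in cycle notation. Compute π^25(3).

5

3 lies in the 4-cycle (2 7 3 5).
On a 4-cycle, π^4 is the identity, so π^25 = π^1 there (25 ≡ 1 mod 4).
Stepping 1 place around the cycle: 3 → 5.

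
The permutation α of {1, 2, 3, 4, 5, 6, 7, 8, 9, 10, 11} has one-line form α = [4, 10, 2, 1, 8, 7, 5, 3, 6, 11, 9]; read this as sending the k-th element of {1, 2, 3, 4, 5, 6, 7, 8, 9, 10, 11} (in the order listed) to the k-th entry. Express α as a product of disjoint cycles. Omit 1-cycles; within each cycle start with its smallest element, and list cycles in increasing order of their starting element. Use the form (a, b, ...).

Iterating α from 1 gives 1 → 4 → 1; that is the 2-cycle (1, 4).
Continuing from each remaining unvisited element yields (1, 4)(2, 10, 11, 9, 6, 7, 5, 8, 3).

(1, 4)(2, 10, 11, 9, 6, 7, 5, 8, 3)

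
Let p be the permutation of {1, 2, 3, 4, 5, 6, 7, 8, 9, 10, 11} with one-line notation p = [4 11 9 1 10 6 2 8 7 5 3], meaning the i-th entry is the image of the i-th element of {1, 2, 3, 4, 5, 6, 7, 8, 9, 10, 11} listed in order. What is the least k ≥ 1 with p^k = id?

Decomposing into disjoint cycles gives cycle lengths 5, 2, 2, 1, 1.
The order is lcm(5, 2, 2) = 10.

10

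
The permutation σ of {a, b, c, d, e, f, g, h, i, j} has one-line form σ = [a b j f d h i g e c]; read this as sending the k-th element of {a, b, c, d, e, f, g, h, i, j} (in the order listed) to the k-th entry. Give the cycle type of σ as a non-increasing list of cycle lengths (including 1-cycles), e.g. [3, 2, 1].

The disjoint cycles are (a)(b)(c, j)(d, f, h, g, i, e), with lengths 6, 2, 1, 1 in non-increasing order.

[6, 2, 1, 1]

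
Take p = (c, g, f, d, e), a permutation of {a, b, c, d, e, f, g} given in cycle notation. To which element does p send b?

b does not appear in any cycle of p, so it is a fixed point: p(b) = b.

b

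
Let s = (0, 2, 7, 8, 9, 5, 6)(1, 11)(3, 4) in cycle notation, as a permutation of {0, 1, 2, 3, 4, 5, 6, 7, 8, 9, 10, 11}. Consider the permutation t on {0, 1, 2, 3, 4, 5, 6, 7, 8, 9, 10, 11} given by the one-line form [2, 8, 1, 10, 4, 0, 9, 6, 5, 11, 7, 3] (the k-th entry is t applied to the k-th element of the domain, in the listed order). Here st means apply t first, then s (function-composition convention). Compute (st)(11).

t(11) = 3, then s(3) = 4; composing gives (st)(11) = 4.

4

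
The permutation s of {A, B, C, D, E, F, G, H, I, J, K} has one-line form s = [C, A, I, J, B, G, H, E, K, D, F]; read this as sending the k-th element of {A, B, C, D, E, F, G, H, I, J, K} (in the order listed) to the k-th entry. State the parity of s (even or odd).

In disjoint-cycle form the cycle lengths are 9, 2.
A cycle of length ℓ contributes ℓ−1 transpositions, so s is a product of 8 + 1 = 9 transpositions — odd.

odd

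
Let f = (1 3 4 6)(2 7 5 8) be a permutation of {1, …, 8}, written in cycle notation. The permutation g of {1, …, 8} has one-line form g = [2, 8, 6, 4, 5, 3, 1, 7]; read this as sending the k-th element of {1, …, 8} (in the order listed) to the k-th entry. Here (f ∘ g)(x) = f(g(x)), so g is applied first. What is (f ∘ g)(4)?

First apply g: g(4) = 4, then f(4) = 6. Thus (f ∘ g)(4) = 6.

6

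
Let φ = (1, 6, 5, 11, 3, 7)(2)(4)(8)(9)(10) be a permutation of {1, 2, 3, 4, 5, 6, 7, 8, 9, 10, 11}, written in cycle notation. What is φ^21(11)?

11 lies in the 6-cycle (1, 6, 5, 11, 3, 7).
Powers repeat with period 6 on this cycle, and 21 mod 6 = 3, so φ^21(11) = φ^3(11).
Stepping 3 places around the cycle: 11 → 3 → 7 → 1.

1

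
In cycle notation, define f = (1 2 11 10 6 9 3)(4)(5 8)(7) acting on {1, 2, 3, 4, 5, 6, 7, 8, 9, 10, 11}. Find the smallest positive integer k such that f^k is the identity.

The disjoint cycles have lengths 7, 2, 1, 1.
The order of f is the least common multiple of its cycle lengths: lcm(7, 2) = 14.

14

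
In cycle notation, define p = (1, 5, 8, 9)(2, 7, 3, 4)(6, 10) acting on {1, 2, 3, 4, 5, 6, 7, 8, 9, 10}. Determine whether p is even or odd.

The cycle lengths are 4, 4, 2.
A cycle of length ℓ contributes ℓ−1 transpositions, so p is a product of 3 + 3 + 1 = 7 transpositions — odd.

odd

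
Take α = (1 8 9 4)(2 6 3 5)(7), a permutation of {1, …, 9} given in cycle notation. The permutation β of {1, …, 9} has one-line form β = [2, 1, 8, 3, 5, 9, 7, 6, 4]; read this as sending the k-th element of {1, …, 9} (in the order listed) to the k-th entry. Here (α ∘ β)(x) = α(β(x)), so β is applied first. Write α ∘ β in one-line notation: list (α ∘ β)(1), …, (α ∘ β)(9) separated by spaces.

For each element, apply β then α: 1 → 2 → 6; 2 → 1 → 8; 3 → 8 → 9; 4 → 3 → 5; 5 → 5 → 2; 6 → 9 → 4; 7 → 7 → 7; 8 → 6 → 3; 9 → 4 → 1.
Collecting the images, α ∘ β = [6 8 9 5 2 4 7 3 1].

6 8 9 5 2 4 7 3 1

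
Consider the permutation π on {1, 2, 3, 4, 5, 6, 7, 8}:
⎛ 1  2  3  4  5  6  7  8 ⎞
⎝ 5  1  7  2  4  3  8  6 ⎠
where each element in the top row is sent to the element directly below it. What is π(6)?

3

The entry below 6 in the array is 3, so π(6) = 3.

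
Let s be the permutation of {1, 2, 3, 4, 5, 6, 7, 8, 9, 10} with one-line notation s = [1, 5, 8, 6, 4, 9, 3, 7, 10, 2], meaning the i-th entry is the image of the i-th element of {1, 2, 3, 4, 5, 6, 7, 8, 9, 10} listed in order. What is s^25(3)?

Tracing 3 → 8 → … returns to 3 after 3 steps, so 3 lies in a 3-cycle (3 8 7).
On a 3-cycle, s^3 is the identity, so s^25 = s^1 there (25 ≡ 1 mod 3).
Stepping 1 place around the cycle: 3 → 8.

8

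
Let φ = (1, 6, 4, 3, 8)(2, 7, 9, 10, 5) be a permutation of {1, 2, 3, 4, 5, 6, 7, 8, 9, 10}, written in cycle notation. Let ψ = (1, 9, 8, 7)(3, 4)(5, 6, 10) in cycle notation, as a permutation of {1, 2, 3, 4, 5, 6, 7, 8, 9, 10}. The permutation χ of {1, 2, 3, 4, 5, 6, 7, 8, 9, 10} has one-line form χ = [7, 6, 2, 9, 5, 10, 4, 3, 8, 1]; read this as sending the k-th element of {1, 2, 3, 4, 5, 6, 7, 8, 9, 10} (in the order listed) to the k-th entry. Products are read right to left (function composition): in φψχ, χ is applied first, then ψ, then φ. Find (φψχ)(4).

Chase 4: χ(4) = 9; ψ(9) = 8; φ(8) = 1. Hence (φψχ)(4) = 1.

1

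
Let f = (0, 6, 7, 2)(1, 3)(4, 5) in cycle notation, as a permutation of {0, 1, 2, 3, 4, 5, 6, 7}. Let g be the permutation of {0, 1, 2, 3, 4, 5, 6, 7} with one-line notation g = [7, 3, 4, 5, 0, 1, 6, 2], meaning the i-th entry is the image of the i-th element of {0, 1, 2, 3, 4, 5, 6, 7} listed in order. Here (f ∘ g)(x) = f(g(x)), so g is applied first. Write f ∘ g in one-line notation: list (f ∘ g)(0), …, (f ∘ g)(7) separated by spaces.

2 1 5 4 6 3 7 0

For each element, apply g then f: 0 → 7 → 2; 1 → 3 → 1; 2 → 4 → 5; 3 → 5 → 4; 4 → 0 → 6; 5 → 1 → 3; 6 → 6 → 7; 7 → 2 → 0.
So f ∘ g in one-line form is 2 1 5 4 6 3 7 0.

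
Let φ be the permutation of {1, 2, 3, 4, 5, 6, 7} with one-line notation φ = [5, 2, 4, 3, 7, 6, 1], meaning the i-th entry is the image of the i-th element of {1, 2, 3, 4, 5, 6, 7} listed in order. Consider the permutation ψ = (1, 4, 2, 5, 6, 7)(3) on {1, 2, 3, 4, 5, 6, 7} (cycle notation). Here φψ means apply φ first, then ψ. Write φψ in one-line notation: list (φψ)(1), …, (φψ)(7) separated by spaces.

6 5 2 3 1 7 4

(φψ)(x) = ψ(φ(x)). Computing each image: ψ(φ(1)) = ψ(5) = 6, ψ(φ(2)) = ψ(2) = 5, ψ(φ(3)) = ψ(4) = 2, ψ(φ(4)) = ψ(3) = 3, ψ(φ(5)) = ψ(7) = 1, ψ(φ(6)) = ψ(6) = 7, ψ(φ(7)) = ψ(1) = 4.
Hence φψ = [6 5 2 3 1 7 4].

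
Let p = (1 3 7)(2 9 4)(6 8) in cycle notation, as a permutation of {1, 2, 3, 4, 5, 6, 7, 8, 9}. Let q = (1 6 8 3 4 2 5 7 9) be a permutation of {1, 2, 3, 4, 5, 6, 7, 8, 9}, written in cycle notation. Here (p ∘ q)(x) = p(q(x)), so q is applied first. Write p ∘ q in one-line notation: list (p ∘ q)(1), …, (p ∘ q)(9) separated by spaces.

For each element, apply q then p: 1 → 6 → 8; 2 → 5 → 5; 3 → 4 → 2; 4 → 2 → 9; 5 → 7 → 1; 6 → 8 → 6; 7 → 9 → 4; 8 → 3 → 7; 9 → 1 → 3.
Collecting the images, p ∘ q = [8 5 2 9 1 6 4 7 3].

8 5 2 9 1 6 4 7 3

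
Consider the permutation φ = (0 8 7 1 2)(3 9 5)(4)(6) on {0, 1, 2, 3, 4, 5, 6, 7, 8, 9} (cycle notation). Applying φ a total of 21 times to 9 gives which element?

9 lies in the 3-cycle (3 9 5).
Since the cycle has length 3, φ^21 acts on it the same as φ^0 (21 mod 3 = 0).
So φ^21(9) = 9.

9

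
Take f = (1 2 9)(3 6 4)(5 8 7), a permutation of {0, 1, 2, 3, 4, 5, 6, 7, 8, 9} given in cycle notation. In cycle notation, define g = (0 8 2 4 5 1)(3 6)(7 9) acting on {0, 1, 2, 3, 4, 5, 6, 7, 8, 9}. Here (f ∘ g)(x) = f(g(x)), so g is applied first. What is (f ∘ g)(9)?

First apply g: g(9) = 7, then f(7) = 5. Thus (f ∘ g)(9) = 5.

5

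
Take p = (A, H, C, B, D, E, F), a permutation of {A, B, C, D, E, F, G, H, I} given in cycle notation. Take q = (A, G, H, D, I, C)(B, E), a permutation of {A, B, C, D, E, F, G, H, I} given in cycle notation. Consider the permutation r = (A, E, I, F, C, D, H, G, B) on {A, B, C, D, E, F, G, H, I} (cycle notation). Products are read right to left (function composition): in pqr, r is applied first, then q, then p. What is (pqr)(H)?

Chase H: r(H) = G; q(G) = H; p(H) = C. Hence (pqr)(H) = C.

C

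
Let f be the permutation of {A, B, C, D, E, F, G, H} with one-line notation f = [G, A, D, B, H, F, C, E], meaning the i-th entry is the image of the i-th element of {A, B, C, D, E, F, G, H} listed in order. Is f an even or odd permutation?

In disjoint-cycle form the cycle lengths are 5, 2, 1.
A cycle of length ℓ contributes ℓ−1 transpositions, so f is a product of 4 + 1 = 5 transpositions — odd.

odd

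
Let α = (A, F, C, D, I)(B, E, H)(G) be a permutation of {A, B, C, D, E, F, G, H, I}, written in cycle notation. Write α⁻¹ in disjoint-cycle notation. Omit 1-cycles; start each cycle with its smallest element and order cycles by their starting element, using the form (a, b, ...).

Inverting a permutation written in cycle notation just reverses the order within every cycle.
Reversing each cycle of α and rotating so the smallest element leads gives (A, I, D, C, F)(B, H, E).

(A, I, D, C, F)(B, H, E)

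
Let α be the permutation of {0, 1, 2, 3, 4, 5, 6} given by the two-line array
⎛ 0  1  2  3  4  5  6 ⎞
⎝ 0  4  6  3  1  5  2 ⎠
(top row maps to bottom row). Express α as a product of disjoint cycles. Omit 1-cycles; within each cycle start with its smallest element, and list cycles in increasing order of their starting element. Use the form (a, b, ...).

(1, 4)(2, 6)

Start at 1 and follow images: 1 → 4 → 1, giving the cycle (1, 4).
Continuing from each remaining unvisited element yields (1, 4)(2, 6).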